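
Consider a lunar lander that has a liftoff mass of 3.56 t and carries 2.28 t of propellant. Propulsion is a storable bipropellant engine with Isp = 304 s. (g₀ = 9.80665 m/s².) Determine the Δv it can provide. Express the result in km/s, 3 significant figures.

Δv ≈ 3.05 km/s

v_e = Isp · g₀ = 304 × 9.80665 = 2981.2 m/s.
m_f = m₀ − m_prop = 3.56 − 2.28 = 1.28 t.
Using Δv = v_e ln(m₀/m_f): Δv = v_e · ln(m₀/m_f) = 2981.2 × ln(2.781) = 2981.2 × 1.0229 ≈ 3049.5 m/s.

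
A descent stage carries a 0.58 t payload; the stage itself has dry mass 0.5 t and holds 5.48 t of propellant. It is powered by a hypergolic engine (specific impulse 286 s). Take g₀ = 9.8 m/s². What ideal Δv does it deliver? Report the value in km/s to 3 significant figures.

v_e = Isp · g₀ = 286 × 9.8 = 2802.8 m/s.
m₀ = payload + dry + propellant = 0.58 + 0.5 + 5.48 = 6.56 t.
m_f = payload + dry = 0.58 + 0.5 = 1.08 t.
Rocket equation: Δv = v_e · ln(m₀/m_f) = 2802.8 × ln(6.074) = 2802.8 × 1.8040 ≈ 5056.3 m/s.

Δv ≈ 5.06 km/s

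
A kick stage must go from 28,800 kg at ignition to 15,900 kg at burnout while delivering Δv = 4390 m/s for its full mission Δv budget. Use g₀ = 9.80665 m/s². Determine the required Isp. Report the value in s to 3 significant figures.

Isp ≈ 754 s

ln(m₀/m_f) = ln(28800/15900) = ln(1.811) = 0.5941.
v_e = Δv / ln(m₀/m_f) = 4390 / 0.5941 = 7389.9 m/s.
Isp = v_e / g₀ = 7389.9 / 9.80665 = 753.6 s.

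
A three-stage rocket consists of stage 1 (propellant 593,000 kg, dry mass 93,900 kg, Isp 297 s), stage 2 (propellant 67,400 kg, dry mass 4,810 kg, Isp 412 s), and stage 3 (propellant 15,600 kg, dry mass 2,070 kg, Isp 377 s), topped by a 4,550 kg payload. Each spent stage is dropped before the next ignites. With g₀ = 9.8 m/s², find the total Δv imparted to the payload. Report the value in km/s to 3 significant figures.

Δv ≈ 13.7 km/s

Ignition mass of stage 1 = 593,000+93,900 + 67,400+4,810 + 15,600+2,070 + 4,550 = 781,330 kg.
Stage 1: m₀ = 781,330 kg, m_f = 781,330 − 593,000 = 188,330 kg; Δv = 297×9.8×ln(4.149) = 2910.6×1.4228 ≈ 4141 m/s.
Stage 2: m₀ = 94,430 kg, m_f = 94,430 − 67,400 = 27,030 kg; Δv = 412×9.8×ln(3.494) = 4037.6×1.2509 ≈ 5051 m/s.
Stage 3: m₀ = 22,220 kg, m_f = 22,220 − 15,600 = 6,620 kg; Δv = 377×9.8×ln(3.356) = 3694.6×1.2109 ≈ 4474 m/s.
Total Δv = 4141 + 5051 + 4474 = 13666 m/s.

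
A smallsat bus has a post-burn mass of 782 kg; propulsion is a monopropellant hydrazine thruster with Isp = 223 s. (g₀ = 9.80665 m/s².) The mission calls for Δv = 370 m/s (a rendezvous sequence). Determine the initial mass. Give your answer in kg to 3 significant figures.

v_e = Isp · g₀ = 223 × 9.80665 = 2186.9 m/s.
From the ideal rocket equation, m₀/m_f = exp(Δv / v_e) = exp(370 / 2186.9) = exp(0.1692) = 1.1843.
m₀ = m_f × 1.1843 = 782 × 1.1843 = 926.123 kg.

initial mass ≈ 926 kg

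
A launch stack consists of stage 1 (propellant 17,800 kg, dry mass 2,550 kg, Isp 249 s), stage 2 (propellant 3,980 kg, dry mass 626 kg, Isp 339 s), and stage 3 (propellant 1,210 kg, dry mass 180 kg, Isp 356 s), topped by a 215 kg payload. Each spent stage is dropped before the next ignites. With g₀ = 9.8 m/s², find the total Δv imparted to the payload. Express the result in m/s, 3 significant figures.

Δv ≈ 11000 m/s

Ignition mass of stage 1 = 17,800+2,550 + 3,980+626 + 1,210+180 + 215 = 26,561 kg.
Stage 1: m₀ = 26,561 kg, m_f = 26,561 − 17,800 = 8,761 kg; Δv = 249×9.8×ln(3.032) = 2440.2×1.1091 ≈ 2707 m/s.
Stage 2: m₀ = 6,211 kg, m_f = 6,211 − 3,980 = 2,231 kg; Δv = 339×9.8×ln(2.784) = 3322.2×1.0239 ≈ 3402 m/s.
Stage 3: m₀ = 1,605 kg, m_f = 1,605 − 1,210 = 395 kg; Δv = 356×9.8×ln(4.063) = 3488.8×1.4020 ≈ 4891 m/s.
Total Δv = 2707 + 3402 + 4891 = 11000 m/s.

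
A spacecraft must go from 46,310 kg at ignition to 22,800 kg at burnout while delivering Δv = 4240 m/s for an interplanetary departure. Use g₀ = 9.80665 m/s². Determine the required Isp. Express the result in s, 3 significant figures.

Isp ≈ 610 s

ln(m₀/m_f) = ln(46310/22800) = ln(2.031) = 0.7086.
v_e = Δv / ln(m₀/m_f) = 4240 / 0.7086 = 5983.7 m/s.
Isp = v_e / g₀ = 5983.7 / 9.80665 = 610.2 s.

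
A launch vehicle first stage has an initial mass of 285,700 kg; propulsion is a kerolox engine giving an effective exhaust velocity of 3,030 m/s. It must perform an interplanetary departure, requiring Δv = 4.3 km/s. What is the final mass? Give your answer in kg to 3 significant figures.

Rocket equation: m₀/m_f = exp(Δv / v_e) = exp(4300 / 3030.0) = exp(1.4191) = 4.1336.
m_f = m₀ / 4.1336 = 285,700 / 4.1336 = 69,116.5 kg.

final mass ≈ 69100 kg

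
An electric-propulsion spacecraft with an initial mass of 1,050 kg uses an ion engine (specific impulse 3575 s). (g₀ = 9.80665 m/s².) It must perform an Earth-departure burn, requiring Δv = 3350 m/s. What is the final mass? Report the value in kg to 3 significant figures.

v_e = Isp · g₀ = 3575 × 9.80665 = 35058.8 m/s.
Using Δv = v_e ln(m₀/m_f): m₀/m_f = exp(Δv / v_e) = exp(3350 / 35058.8) = exp(0.0956) = 1.1003.
m_f = m₀ / 1.1003 = 1,050 / 1.1003 = 954.285 kg.

final mass ≈ 954 kg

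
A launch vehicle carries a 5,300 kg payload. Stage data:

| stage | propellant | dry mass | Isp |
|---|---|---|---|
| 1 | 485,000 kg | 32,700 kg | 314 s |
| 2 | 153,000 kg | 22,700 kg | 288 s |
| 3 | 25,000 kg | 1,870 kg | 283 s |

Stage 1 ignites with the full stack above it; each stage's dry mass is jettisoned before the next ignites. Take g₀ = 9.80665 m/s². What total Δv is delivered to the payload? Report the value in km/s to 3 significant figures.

Δv ≈ 11.3 km/s

Ignition mass of stage 1 = 485,000+32,700 + 153,000+22,700 + 25,000+1,870 + 5,300 = 725,570 kg.
Stage 1: m₀ = 725,570 kg, m_f = 725,570 − 485,000 = 240,570 kg; Δv = 314×9.80665×ln(3.016) = 3079.3×1.1039 ≈ 3399 m/s.
Stage 2: m₀ = 207,870 kg, m_f = 207,870 − 153,000 = 54,870 kg; Δv = 288×9.80665×ln(3.788) = 2824.3×1.3319 ≈ 3762 m/s.
Stage 3: m₀ = 32,170 kg, m_f = 32,170 − 25,000 = 7,170 kg; Δv = 283×9.80665×ln(4.487) = 2775.3×1.5011 ≈ 4166 m/s.
Total Δv = 3399 + 3762 + 4166 = 11327 m/s.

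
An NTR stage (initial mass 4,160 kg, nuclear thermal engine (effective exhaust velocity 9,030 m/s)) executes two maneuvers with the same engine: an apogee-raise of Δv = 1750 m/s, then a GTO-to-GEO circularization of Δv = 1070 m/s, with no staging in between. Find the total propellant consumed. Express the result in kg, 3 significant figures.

After the first burn: m = 4160 × exp(−1750/9030.0) = 4160 × 0.82382 = 3,427.09 kg.
After the second burn: m = 3,427.09 × exp(−1070/9030.0) = 3,427.09 × 0.88826 = 3,044.15 kg.
Total propellant = m₀ − m_final = 4160 − 3,044.15 = 1,115.85 kg.

total propellant consumed ≈ 1120 kg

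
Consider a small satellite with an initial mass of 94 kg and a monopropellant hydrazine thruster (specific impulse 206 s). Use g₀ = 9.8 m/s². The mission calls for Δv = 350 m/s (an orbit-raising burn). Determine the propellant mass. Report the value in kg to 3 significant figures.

v_e = Isp · g₀ = 206 × 9.8 = 2018.8 m/s.
m₀/m_f = exp(Δv / v_e) = exp(350 / 2018.8) = exp(0.1734) = 1.1893.
m_f = 94 / 1.1893 = 79.0381 kg, so propellant = m₀ − m_f = 94 − 79.0381 = 14.9619 kg.

propellant mass ≈ 15.0 kg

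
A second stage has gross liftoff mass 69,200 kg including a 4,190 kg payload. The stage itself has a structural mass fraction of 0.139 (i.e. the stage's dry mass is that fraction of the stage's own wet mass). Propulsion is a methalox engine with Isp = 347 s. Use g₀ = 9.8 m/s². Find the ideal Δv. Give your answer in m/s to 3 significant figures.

Stage wet mass = m₀ − payload = 69,200 − 4,190 = 65,010 kg.
Stage dry mass = ε × stage wet mass = 0.139 × 65,010 = 9,036.39 kg.
Burnout mass m_f = stage dry + payload = 9,036.39 + 4,190 = 13,226.39 kg.
v_e = Isp · g₀ = 347 × 9.8 = 3400.6 m/s.
Δv = v_e · ln(69,200/13,226.39) = 3400.6 × ln(5.232) = 3400.6 × 1.6548 ≈ 5627 m/s.

Δv ≈ 5630 m/s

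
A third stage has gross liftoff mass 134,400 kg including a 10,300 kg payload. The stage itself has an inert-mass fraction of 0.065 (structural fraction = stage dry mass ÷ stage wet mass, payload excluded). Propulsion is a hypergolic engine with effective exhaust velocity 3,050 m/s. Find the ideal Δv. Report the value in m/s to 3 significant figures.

Δv ≈ 6070 m/s

Stage wet mass = m₀ − payload = 134,400 − 10,300 = 124,100 kg.
Stage dry mass = ε × stage wet mass = 0.065 × 124,100 = 8,066.5 kg.
Burnout mass m_f = stage dry + payload = 8,066.5 + 10,300 = 18,366.5 kg.
By the Tsiolkovsky rocket equation, Δv = v_e · ln(134,400/18,366.5) = 3050.0 × ln(7.318) = 3050.0 × 1.9903 ≈ 6070 m/s.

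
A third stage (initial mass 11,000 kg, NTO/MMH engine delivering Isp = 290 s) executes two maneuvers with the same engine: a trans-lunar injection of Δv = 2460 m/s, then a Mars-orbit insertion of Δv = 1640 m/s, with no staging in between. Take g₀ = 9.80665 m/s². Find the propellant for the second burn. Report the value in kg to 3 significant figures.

v_e = Isp · g₀ = 290 × 9.80665 = 2843.9 m/s.
After the first burn: m = 11000 × exp(−2460/2843.9) = 11000 × 0.42105 = 4,631.55 kg.
After the second burn: m = 4,631.55 × exp(−1640/2843.9) = 4,631.55 × 0.56177 = 2,601.87 kg.
Second-burn propellant = 4,631.55 − 2,601.87 = 2,029.68 kg.

propellant for the second burn ≈ 2030 kg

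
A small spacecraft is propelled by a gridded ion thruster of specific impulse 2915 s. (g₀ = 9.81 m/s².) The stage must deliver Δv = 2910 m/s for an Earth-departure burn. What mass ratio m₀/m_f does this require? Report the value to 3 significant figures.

v_e = Isp · g₀ = 2915 × 9.81 = 28596.2 m/s.
Rocket equation: m₀/m_f = exp(Δv / v_e) = exp(2910 / 28596.2) = exp(0.1018) = 1.1071.

mass ratio ≈ 1.11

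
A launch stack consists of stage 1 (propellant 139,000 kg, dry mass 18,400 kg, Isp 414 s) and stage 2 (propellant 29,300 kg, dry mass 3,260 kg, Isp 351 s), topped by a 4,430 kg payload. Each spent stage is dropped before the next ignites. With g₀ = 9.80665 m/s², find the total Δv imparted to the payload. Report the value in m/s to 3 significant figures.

Δv ≈ 10500 m/s

Ignition mass of stage 1 = 139,000+18,400 + 29,300+3,260 + 4,430 = 194,390 kg.
Stage 1: m₀ = 194,390 kg, m_f = 194,390 − 139,000 = 55,390 kg; Δv = 414×9.80665×ln(3.509) = 4060.0×1.2555 ≈ 5097 m/s.
Stage 2: m₀ = 36,990 kg, m_f = 36,990 − 29,300 = 7,690 kg; Δv = 351×9.80665×ln(4.81) = 3442.1×1.5707 ≈ 5407 m/s.
Total Δv = 5097 + 5407 = 10504 m/s.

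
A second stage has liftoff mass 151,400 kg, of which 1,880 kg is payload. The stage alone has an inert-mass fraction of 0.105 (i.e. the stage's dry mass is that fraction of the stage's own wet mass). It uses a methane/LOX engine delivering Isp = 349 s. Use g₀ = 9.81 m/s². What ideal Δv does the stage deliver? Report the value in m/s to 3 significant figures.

Δv ≈ 7370 m/s

Stage wet mass = m₀ − payload = 151,400 − 1,880 = 149,520 kg.
Stage dry mass = ε × stage wet mass = 0.105 × 149,520 = 15,699.6 kg.
Burnout mass m_f = stage dry + payload = 15,699.6 + 1,880 = 17,579.6 kg.
v_e = Isp · g₀ = 349 × 9.81 = 3423.7 m/s.
From the ideal rocket equation, Δv = v_e · ln(151,400/17,579.6) = 3423.7 × ln(8.612) = 3423.7 × 2.1532 ≈ 7372 m/s.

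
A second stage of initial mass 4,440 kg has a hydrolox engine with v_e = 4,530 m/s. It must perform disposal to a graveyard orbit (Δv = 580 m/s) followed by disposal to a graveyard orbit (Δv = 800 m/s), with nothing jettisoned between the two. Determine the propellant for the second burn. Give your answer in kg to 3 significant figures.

After the first burn: m = 4440 × exp(−580/4530.0) = 4440 × 0.87982 = 3,906.4 kg.
After the second burn: m = 3,906.4 × exp(−800/4530.0) = 3,906.4 × 0.83811 = 3,273.99 kg.
Second-burn propellant = 3,906.4 − 3,273.99 = 632.41 kg.

propellant for the second burn ≈ 632 kg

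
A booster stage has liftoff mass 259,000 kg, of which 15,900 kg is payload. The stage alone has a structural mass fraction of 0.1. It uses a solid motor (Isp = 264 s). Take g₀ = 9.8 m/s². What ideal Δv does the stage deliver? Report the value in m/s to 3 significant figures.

Δv ≈ 4820 m/s

Stage wet mass = m₀ − payload = 259,000 − 15,900 = 243,100 kg.
Stage dry mass = ε × stage wet mass = 0.1 × 243,100 = 24,310 kg.
Burnout mass m_f = stage dry + payload = 24,310 + 15,900 = 40,210 kg.
v_e = Isp · g₀ = 264 × 9.8 = 2587.2 m/s.
Δv = v_e · ln(259,000/40,210) = 2587.2 × ln(6.441) = 2587.2 × 1.8627 ≈ 4819 m/s.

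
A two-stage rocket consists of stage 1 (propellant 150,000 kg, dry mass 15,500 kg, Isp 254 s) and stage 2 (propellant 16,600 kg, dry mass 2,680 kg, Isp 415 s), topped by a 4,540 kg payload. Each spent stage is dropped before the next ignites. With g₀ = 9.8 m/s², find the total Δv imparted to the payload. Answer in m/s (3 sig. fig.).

Ignition mass of stage 1 = 150,000+15,500 + 16,600+2,680 + 4,540 = 189,320 kg.
Stage 1: m₀ = 189,320 kg, m_f = 189,320 − 150,000 = 39,320 kg; Δv = 254×9.8×ln(4.815) = 2489.2×1.5717 ≈ 3912 m/s.
Stage 2: m₀ = 23,820 kg, m_f = 23,820 − 16,600 = 7,220 kg; Δv = 415×9.8×ln(3.299) = 4067.0×1.1937 ≈ 4855 m/s.
Total Δv = 3912 + 4855 = 8767 m/s.

Δv ≈ 8770 m/s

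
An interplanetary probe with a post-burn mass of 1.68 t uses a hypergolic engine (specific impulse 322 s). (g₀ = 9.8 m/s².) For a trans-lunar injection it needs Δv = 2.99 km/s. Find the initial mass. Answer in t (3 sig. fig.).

initial mass ≈ 4.33 t

v_e = Isp · g₀ = 322 × 9.8 = 3155.6 m/s.
Using Δv = v_e ln(m₀/m_f): m₀/m_f = exp(Δv / v_e) = exp(2990 / 3155.6) = exp(0.9475) = 2.5793.
m₀ = m_f × 2.5793 = 1.68 × 2.5793 = 4.33322 t.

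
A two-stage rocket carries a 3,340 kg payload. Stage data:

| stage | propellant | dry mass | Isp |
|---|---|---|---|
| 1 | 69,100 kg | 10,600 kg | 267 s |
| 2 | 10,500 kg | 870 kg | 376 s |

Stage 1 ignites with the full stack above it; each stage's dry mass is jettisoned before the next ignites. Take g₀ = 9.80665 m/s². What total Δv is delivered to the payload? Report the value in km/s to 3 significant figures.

Δv ≈ 8.06 km/s

Ignition mass of stage 1 = 69,100+10,600 + 10,500+870 + 3,340 = 94,410 kg.
Stage 1: m₀ = 94,410 kg, m_f = 94,410 − 69,100 = 25,310 kg; Δv = 267×9.80665×ln(3.73) = 2618.4×1.3164 ≈ 3447 m/s.
Stage 2: m₀ = 14,710 kg, m_f = 14,710 − 10,500 = 4,210 kg; Δv = 376×9.80665×ln(3.494) = 3687.3×1.2511 ≈ 4613 m/s.
Total Δv = 3447 + 4613 = 8060 m/s.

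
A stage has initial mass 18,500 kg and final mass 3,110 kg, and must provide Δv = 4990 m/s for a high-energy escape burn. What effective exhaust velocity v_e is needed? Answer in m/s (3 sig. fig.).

v_e ≈ 2800 m/s

ln(m₀/m_f) = ln(18500/3110) = ln(5.949) = 1.7831.
Rocket equation: v_e = Δv / ln(m₀/m_f) = 4990 / 1.7831 = 2798.4 m/s.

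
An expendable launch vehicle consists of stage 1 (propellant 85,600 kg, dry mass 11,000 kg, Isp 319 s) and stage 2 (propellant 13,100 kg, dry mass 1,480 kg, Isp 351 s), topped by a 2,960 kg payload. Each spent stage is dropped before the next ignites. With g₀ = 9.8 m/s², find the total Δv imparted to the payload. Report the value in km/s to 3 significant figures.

Δv ≈ 9.06 km/s

Ignition mass of stage 1 = 85,600+11,000 + 13,100+1,480 + 2,960 = 114,140 kg.
Stage 1: m₀ = 114,140 kg, m_f = 114,140 − 85,600 = 28,540 kg; Δv = 319×9.8×ln(3.999) = 3126.2×1.3861 ≈ 4333 m/s.
Stage 2: m₀ = 17,540 kg, m_f = 17,540 − 13,100 = 4,440 kg; Δv = 351×9.8×ln(3.95) = 3439.8×1.3738 ≈ 4726 m/s.
Total Δv = 4333 + 4726 = 9059 m/s.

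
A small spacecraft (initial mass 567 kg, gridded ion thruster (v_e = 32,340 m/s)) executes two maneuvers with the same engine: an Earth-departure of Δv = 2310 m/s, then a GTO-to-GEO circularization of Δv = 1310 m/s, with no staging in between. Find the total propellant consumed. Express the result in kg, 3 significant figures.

After the first burn: m = 567 × exp(−2310/32340.0) = 567 × 0.93106 = 527.911 kg.
After the second burn: m = 527.911 × exp(−1310/32340.0) = 527.911 × 0.96030 = 506.953 kg.
Total propellant = m₀ − m_final = 567 − 506.953 = 60.047 kg.

total propellant consumed ≈ 60.0 kg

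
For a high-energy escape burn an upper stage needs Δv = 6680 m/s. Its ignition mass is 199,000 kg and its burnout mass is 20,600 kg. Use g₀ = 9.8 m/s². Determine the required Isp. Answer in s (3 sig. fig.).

Isp ≈ 301 s

ln(m₀/m_f) = ln(199000/20600) = ln(9.66) = 2.2680.
Rocket equation: v_e = Δv / ln(m₀/m_f) = 6680 / 2.2680 = 2945.3 m/s.
Isp = v_e / g₀ = 2945.3 / 9.8 = 300.5 s.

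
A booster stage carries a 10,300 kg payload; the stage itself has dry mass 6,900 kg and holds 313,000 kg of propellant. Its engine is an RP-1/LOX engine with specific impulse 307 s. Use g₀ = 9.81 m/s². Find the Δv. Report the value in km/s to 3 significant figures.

Δv ≈ 8.90 km/s

v_e = Isp · g₀ = 307 × 9.81 = 3011.7 m/s.
m₀ = payload + dry + propellant = 10,300 + 6,900 + 313,000 = 330,200 kg.
m_f = payload + dry = 10,300 + 6,900 = 17,200 kg.
Δv = v_e · ln(m₀/m_f) = 3011.7 × ln(19.2) = 3011.7 × 2.9548 ≈ 8898.8 m/s.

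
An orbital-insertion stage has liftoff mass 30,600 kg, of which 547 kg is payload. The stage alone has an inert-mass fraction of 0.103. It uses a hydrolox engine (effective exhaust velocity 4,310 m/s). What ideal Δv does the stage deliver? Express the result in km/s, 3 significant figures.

Δv ≈ 9.17 km/s

Stage wet mass = m₀ − payload = 30,600 − 547 = 30,053 kg.
Stage dry mass = ε × stage wet mass = 0.103 × 30,053 = 3,095.46 kg.
Burnout mass m_f = stage dry + payload = 3,095.46 + 547 = 3,642.46 kg.
Δv = v_e · ln(30,600/3,642.46) = 4310.0 × ln(8.401) = 4310.0 × 2.1283 ≈ 9173 m/s.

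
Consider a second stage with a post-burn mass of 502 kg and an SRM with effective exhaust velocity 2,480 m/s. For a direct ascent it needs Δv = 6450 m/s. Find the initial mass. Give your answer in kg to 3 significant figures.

By the Tsiolkovsky rocket equation, m₀/m_f = exp(Δv / v_e) = exp(6450 / 2480.0) = exp(2.6008) = 13.4746.
m₀ = m_f × 13.4746 = 502 × 13.4746 = 6,764.25 kg.

initial mass ≈ 6760 kg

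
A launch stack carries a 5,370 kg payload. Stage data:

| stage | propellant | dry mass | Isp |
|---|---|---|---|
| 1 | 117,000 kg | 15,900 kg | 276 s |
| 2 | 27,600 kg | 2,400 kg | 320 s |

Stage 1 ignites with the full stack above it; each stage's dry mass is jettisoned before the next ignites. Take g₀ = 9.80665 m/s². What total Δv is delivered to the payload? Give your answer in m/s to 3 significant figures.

Ignition mass of stage 1 = 117,000+15,900 + 27,600+2,400 + 5,370 = 168,270 kg.
Stage 1: m₀ = 168,270 kg, m_f = 168,270 − 117,000 = 51,270 kg; Δv = 276×9.80665×ln(3.282) = 2706.6×1.1885 ≈ 3217 m/s.
Stage 2: m₀ = 35,370 kg, m_f = 35,370 − 27,600 = 7,770 kg; Δv = 320×9.80665×ln(4.552) = 3138.1×1.5156 ≈ 4756 m/s.
Total Δv = 3217 + 4756 = 7973 m/s.

Δv ≈ 7970 m/s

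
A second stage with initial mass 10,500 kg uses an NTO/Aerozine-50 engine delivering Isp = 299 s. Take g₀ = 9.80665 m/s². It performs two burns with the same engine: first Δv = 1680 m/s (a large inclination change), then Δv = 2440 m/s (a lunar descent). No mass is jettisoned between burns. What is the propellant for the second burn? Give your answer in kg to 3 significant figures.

propellant for the second burn ≈ 3340 kg

v_e = Isp · g₀ = 299 × 9.80665 = 2932.2 m/s.
After the first burn: m = 10500 × exp(−1680/2932.2) = 10500 × 0.56386 = 5,920.53 kg.
After the second burn: m = 5,920.53 × exp(−2440/2932.2) = 5,920.53 × 0.43512 = 2,576.14 kg.
Second-burn propellant = 5,920.53 − 2,576.14 = 3,344.39 kg.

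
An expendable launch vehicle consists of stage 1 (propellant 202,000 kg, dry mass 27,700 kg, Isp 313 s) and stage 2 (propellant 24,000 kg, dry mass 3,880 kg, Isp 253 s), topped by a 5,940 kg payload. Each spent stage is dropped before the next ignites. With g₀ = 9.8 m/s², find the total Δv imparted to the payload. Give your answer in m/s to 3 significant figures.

Ignition mass of stage 1 = 202,000+27,700 + 24,000+3,880 + 5,940 = 263,520 kg.
Stage 1: m₀ = 263,520 kg, m_f = 263,520 − 202,000 = 61,520 kg; Δv = 313×9.8×ln(4.283) = 3067.4×1.4548 ≈ 4462 m/s.
Stage 2: m₀ = 33,820 kg, m_f = 33,820 − 24,000 = 9,820 kg; Δv = 253×9.8×ln(3.444) = 2479.4×1.2366 ≈ 3066 m/s.
Total Δv = 4462 + 3066 = 7528 m/s.

Δv ≈ 7530 m/s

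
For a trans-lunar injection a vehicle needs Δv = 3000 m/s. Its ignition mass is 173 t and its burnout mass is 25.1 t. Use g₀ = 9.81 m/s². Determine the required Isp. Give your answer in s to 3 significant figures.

Isp ≈ 158 s

ln(m₀/m_f) = ln(173000/25100) = ln(6.892) = 1.9304.
Using Δv = v_e ln(m₀/m_f): v_e = Δv / ln(m₀/m_f) = 3000 / 1.9304 = 1554.1 m/s.
Isp = v_e / g₀ = 1554.1 / 9.81 = 158.4 s.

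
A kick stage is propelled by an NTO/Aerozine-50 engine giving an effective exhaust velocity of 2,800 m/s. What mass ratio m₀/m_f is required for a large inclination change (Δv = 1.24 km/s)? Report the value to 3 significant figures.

Using Δv = v_e ln(m₀/m_f): m₀/m_f = exp(Δv / v_e) = exp(1240 / 2800.0) = exp(0.4429) = 1.5571.

mass ratio ≈ 1.56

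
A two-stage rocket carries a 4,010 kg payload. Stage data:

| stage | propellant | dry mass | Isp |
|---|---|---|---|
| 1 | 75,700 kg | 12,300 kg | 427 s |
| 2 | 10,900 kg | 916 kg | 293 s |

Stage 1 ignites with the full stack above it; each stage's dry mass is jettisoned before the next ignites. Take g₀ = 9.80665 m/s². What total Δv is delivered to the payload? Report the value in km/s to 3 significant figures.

Δv ≈ 8.82 km/s

Ignition mass of stage 1 = 75,700+12,300 + 10,900+916 + 4,010 = 103,826 kg.
Stage 1: m₀ = 103,826 kg, m_f = 103,826 − 75,700 = 28,126 kg; Δv = 427×9.80665×ln(3.691) = 4187.4×1.3060 ≈ 5469 m/s.
Stage 2: m₀ = 15,826 kg, m_f = 15,826 − 10,900 = 4,926 kg; Δv = 293×9.80665×ln(3.213) = 2873.3×1.1671 ≈ 3354 m/s.
Total Δv = 5469 + 3354 = 8823 m/s.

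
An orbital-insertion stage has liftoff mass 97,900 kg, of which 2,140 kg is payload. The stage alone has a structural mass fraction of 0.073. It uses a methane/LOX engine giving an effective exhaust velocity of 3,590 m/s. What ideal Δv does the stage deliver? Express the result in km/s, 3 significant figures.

Stage wet mass = m₀ − payload = 97,900 − 2,140 = 95,760 kg.
Stage dry mass = ε × stage wet mass = 0.073 × 95,760 = 6,990.48 kg.
Burnout mass m_f = stage dry + payload = 6,990.48 + 2,140 = 9,130.48 kg.
From the ideal rocket equation, Δv = v_e · ln(97,900/9,130.48) = 3590.0 × ln(10.72) = 3590.0 × 2.3723 ≈ 8517 m/s.

Δv ≈ 8.52 km/s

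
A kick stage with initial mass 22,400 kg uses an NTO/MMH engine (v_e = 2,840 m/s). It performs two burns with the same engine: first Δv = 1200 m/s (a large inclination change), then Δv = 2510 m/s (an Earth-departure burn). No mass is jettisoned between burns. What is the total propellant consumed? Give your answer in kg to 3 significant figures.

After the first burn: m = 22400 × exp(−1200/2840.0) = 22400 × 0.65538 = 14,680.5 kg.
After the second burn: m = 14,680.5 × exp(−2510/2840.0) = 14,680.5 × 0.41321 = 6,066.13 kg.
Total propellant = m₀ − m_final = 22400 − 6,066.13 = 16,333.87 kg.

total propellant consumed ≈ 16300 kg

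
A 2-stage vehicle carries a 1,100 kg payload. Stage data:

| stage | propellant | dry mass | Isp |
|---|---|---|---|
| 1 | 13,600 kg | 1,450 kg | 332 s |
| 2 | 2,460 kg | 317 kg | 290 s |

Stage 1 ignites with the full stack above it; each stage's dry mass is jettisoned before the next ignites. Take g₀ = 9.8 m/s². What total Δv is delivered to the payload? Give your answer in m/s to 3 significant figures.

Δv ≈ 6990 m/s

Ignition mass of stage 1 = 13,600+1,450 + 2,460+317 + 1,100 = 18,927 kg.
Stage 1: m₀ = 18,927 kg, m_f = 18,927 − 13,600 = 5,327 kg; Δv = 332×9.8×ln(3.553) = 3253.6×1.2678 ≈ 4125 m/s.
Stage 2: m₀ = 3,877 kg, m_f = 3,877 − 2,460 = 1,417 kg; Δv = 290×9.8×ln(2.736) = 2842.0×1.0065 ≈ 2861 m/s.
Total Δv = 4125 + 2861 = 6986 m/s.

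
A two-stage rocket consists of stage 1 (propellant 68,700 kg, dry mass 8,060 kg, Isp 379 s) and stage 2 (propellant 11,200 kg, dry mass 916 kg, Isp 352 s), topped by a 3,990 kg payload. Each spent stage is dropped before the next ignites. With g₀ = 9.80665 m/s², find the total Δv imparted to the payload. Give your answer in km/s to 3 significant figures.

Δv ≈ 9.11 km/s

Ignition mass of stage 1 = 68,700+8,060 + 11,200+916 + 3,990 = 92,866 kg.
Stage 1: m₀ = 92,866 kg, m_f = 92,866 − 68,700 = 24,166 kg; Δv = 379×9.80665×ln(3.843) = 3716.7×1.3462 ≈ 5003 m/s.
Stage 2: m₀ = 16,106 kg, m_f = 16,106 − 11,200 = 4,906 kg; Δv = 352×9.80665×ln(3.283) = 3451.9×1.1887 ≈ 4103 m/s.
Total Δv = 5003 + 4103 = 9106 m/s.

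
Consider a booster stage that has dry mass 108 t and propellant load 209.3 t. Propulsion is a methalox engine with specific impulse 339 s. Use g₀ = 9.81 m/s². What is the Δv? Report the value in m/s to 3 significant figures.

v_e = Isp · g₀ = 339 × 9.81 = 3325.6 m/s.
m₀ = m_dry + m_prop = 108 + 209.3 = 317.3 t.
Δv = v_e · ln(m₀/m_f) = 3325.6 × ln(2.938) = 3325.6 × 1.0777 ≈ 3584.0 m/s.

Δv ≈ 3580 m/s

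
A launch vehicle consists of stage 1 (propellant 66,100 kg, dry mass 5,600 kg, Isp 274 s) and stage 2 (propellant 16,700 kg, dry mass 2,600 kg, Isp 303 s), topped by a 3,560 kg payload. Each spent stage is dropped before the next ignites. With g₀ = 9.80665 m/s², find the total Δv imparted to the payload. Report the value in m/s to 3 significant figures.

Δv ≈ 7120 m/s

Ignition mass of stage 1 = 66,100+5,600 + 16,700+2,600 + 3,560 = 94,560 kg.
Stage 1: m₀ = 94,560 kg, m_f = 94,560 − 66,100 = 28,460 kg; Δv = 274×9.80665×ln(3.323) = 2687.0×1.2007 ≈ 3226 m/s.
Stage 2: m₀ = 22,860 kg, m_f = 22,860 − 16,700 = 6,160 kg; Δv = 303×9.80665×ln(3.711) = 2971.4×1.3113 ≈ 3896 m/s.
Total Δv = 3226 + 3896 = 7122 m/s.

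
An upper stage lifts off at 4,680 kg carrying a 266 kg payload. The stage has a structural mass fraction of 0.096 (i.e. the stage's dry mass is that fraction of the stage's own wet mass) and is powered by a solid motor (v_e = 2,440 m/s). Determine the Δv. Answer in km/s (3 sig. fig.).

Stage wet mass = m₀ − payload = 4,680 − 266 = 4,414 kg.
Stage dry mass = ε × stage wet mass = 0.096 × 4,414 = 423.744 kg.
Burnout mass m_f = stage dry + payload = 423.744 + 266 = 689.744 kg.
Δv = v_e · ln(4,680/689.744) = 2440.0 × ln(6.785) = 2440.0 × 1.9147 ≈ 4672 m/s.

Δv ≈ 4.67 km/s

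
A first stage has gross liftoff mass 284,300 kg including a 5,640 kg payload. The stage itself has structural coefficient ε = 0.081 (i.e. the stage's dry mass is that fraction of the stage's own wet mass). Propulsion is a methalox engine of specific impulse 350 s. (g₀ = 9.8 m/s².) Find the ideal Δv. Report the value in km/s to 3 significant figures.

Δv ≈ 7.92 km/s

Stage wet mass = m₀ − payload = 284,300 − 5,640 = 278,660 kg.
Stage dry mass = ε × stage wet mass = 0.081 × 278,660 = 22,571.5 kg.
Burnout mass m_f = stage dry + payload = 22,571.5 + 5,640 = 28,211.5 kg.
v_e = Isp · g₀ = 350 × 9.8 = 3430.0 m/s.
By the Tsiolkovsky rocket equation, Δv = v_e · ln(284,300/28,211.5) = 3430.0 × ln(10.08) = 3430.0 × 2.3103 ≈ 7924 m/s.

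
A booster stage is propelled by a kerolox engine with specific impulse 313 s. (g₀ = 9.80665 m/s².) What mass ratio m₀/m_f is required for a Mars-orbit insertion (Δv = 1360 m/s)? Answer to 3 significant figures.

mass ratio ≈ 1.56

v_e = Isp · g₀ = 313 × 9.80665 = 3069.5 m/s.
m₀/m_f = exp(Δv / v_e) = exp(1360 / 3069.5) = exp(0.4431) = 1.5575.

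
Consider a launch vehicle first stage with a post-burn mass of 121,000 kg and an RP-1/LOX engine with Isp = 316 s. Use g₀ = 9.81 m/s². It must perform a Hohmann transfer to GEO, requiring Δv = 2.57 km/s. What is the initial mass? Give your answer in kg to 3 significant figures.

v_e = Isp · g₀ = 316 × 9.81 = 3100.0 m/s.
By the Tsiolkovsky rocket equation, m₀/m_f = exp(Δv / v_e) = exp(2570 / 3100.0) = exp(0.8290) = 2.2911.
m₀ = m_f × 2.2911 = 121,000 × 2.2911 = 277,223 kg.

initial mass ≈ 277000 kg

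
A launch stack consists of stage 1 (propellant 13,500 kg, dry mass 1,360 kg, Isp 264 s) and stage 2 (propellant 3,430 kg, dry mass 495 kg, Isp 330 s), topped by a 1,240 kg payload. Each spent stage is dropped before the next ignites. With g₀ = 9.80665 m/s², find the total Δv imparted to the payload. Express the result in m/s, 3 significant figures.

Δv ≈ 6430 m/s

Ignition mass of stage 1 = 13,500+1,360 + 3,430+495 + 1,240 = 20,025 kg.
Stage 1: m₀ = 20,025 kg, m_f = 20,025 − 13,500 = 6,525 kg; Δv = 264×9.80665×ln(3.069) = 2589.0×1.1213 ≈ 2903 m/s.
Stage 2: m₀ = 5,165 kg, m_f = 5,165 − 3,430 = 1,735 kg; Δv = 330×9.80665×ln(2.977) = 3236.2×1.0909 ≈ 3530 m/s.
Total Δv = 2903 + 3530 = 6433 m/s.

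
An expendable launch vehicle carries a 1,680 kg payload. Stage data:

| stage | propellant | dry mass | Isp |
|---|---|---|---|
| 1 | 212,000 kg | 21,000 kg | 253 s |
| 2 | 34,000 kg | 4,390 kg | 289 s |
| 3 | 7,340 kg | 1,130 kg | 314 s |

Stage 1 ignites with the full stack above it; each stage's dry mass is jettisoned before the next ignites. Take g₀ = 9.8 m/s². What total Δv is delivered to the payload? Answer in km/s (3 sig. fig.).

Δv ≈ 10.8 km/s

Ignition mass of stage 1 = 212,000+21,000 + 34,000+4,390 + 7,340+1,130 + 1,680 = 281,540 kg.
Stage 1: m₀ = 281,540 kg, m_f = 281,540 − 212,000 = 69,540 kg; Δv = 253×9.8×ln(4.049) = 2479.4×1.3984 ≈ 3467 m/s.
Stage 2: m₀ = 48,540 kg, m_f = 48,540 − 34,000 = 14,540 kg; Δv = 289×9.8×ln(3.338) = 2832.2×1.2055 ≈ 3414 m/s.
Stage 3: m₀ = 10,150 kg, m_f = 10,150 − 7,340 = 2,810 kg; Δv = 314×9.8×ln(3.612) = 3077.2×1.2843 ≈ 3952 m/s.
Total Δv = 3467 + 3414 + 3952 = 10833 m/s.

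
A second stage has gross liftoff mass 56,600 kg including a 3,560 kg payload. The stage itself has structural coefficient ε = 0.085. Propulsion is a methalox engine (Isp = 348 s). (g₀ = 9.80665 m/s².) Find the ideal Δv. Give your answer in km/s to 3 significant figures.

Δv ≈ 6.65 km/s

Stage wet mass = m₀ − payload = 56,600 − 3,560 = 53,040 kg.
Stage dry mass = ε × stage wet mass = 0.085 × 53,040 = 4,508.4 kg.
Burnout mass m_f = stage dry + payload = 4,508.4 + 3,560 = 8,068.4 kg.
v_e = Isp · g₀ = 348 × 9.80665 = 3412.7 m/s.
Δv = v_e · ln(56,600/8,068.4) = 3412.7 × ln(7.015) = 3412.7 × 1.9481 ≈ 6648 m/s.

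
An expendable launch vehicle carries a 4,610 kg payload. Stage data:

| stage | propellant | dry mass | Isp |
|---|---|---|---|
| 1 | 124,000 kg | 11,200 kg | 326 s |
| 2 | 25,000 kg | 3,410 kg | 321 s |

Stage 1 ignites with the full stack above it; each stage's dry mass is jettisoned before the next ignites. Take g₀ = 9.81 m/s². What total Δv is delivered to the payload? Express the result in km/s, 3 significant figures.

Ignition mass of stage 1 = 124,000+11,200 + 25,000+3,410 + 4,610 = 168,220 kg.
Stage 1: m₀ = 168,220 kg, m_f = 168,220 − 124,000 = 44,220 kg; Δv = 326×9.81×ln(3.804) = 3198.1×1.3361 ≈ 4273 m/s.
Stage 2: m₀ = 33,020 kg, m_f = 33,020 − 25,000 = 8,020 kg; Δv = 321×9.81×ln(4.117) = 3149.0×1.4152 ≈ 4456 m/s.
Total Δv = 4273 + 4456 = 8729 m/s.

Δv ≈ 8.73 km/s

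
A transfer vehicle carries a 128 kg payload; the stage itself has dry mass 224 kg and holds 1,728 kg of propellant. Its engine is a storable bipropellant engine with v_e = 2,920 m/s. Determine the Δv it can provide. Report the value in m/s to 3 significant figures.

Δv ≈ 5190 m/s

m₀ = payload + dry + propellant = 128 + 224 + 1,728 = 2,080 kg.
m_f = payload + dry = 128 + 224 = 352 kg.
Rocket equation: Δv = v_e · ln(m₀/m_f) = 2920.0 × ln(5.909) = 2920.0 × 1.7765 ≈ 5187.4 m/s.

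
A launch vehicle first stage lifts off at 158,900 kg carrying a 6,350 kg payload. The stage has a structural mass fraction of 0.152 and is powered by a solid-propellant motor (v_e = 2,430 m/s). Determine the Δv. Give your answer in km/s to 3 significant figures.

Δv ≈ 4.09 km/s

Stage wet mass = m₀ − payload = 158,900 − 6,350 = 152,550 kg.
Stage dry mass = ε × stage wet mass = 0.152 × 152,550 = 23,187.6 kg.
Burnout mass m_f = stage dry + payload = 23,187.6 + 6,350 = 29,537.6 kg.
By the Tsiolkovsky rocket equation, Δv = v_e · ln(158,900/29,537.6) = 2430.0 × ln(5.38) = 2430.0 × 1.6826 ≈ 4089 m/s.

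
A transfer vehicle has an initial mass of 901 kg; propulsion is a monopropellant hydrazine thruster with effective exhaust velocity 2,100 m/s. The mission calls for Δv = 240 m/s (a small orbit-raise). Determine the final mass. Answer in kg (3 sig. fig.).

final mass ≈ 804 kg

m₀/m_f = exp(Δv / v_e) = exp(240 / 2100.0) = exp(0.1143) = 1.1211.
m_f = m₀ / 1.1211 = 901 / 1.1211 = 803.675 kg.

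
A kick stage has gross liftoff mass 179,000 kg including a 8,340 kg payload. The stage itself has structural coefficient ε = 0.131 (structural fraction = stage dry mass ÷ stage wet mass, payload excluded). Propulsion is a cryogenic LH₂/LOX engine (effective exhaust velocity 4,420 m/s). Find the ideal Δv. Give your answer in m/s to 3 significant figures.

Δv ≈ 7790 m/s

Stage wet mass = m₀ − payload = 179,000 − 8,340 = 170,660 kg.
Stage dry mass = ε × stage wet mass = 0.131 × 170,660 = 22,356.5 kg.
Burnout mass m_f = stage dry + payload = 22,356.5 + 8,340 = 30,696.5 kg.
Δv = v_e · ln(179,000/30,696.5) = 4420.0 × ln(5.831) = 4420.0 × 1.7632 ≈ 7794 m/s.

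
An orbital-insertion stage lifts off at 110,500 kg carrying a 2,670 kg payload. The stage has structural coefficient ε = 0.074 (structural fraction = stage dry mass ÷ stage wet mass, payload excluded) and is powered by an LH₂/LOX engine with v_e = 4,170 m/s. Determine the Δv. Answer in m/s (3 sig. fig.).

Δv ≈ 9760 m/s

Stage wet mass = m₀ − payload = 110,500 − 2,670 = 107,830 kg.
Stage dry mass = ε × stage wet mass = 0.074 × 107,830 = 7,979.42 kg.
Burnout mass m_f = stage dry + payload = 7,979.42 + 2,670 = 10,649.42 kg.
Using Δv = v_e ln(m₀/m_f): Δv = v_e · ln(110,500/10,649.42) = 4170.0 × ln(10.38) = 4170.0 × 2.3395 ≈ 9756 m/s.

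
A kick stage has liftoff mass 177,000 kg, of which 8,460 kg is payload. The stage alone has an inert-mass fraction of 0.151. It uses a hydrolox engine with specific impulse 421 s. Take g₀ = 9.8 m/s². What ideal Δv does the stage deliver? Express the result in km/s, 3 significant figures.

Δv ≈ 6.82 km/s

Stage wet mass = m₀ − payload = 177,000 − 8,460 = 168,540 kg.
Stage dry mass = ε × stage wet mass = 0.151 × 168,540 = 25,449.5 kg.
Burnout mass m_f = stage dry + payload = 25,449.5 + 8,460 = 33,909.5 kg.
v_e = Isp · g₀ = 421 × 9.8 = 4125.8 m/s.
Using Δv = v_e ln(m₀/m_f): Δv = v_e · ln(177,000/33,909.5) = 4125.8 × ln(5.22) = 4125.8 × 1.6525 ≈ 6818 m/s.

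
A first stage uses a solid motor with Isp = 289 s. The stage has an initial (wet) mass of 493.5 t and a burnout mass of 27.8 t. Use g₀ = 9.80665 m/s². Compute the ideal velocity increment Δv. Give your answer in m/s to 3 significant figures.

v_e = Isp · g₀ = 289 × 9.80665 = 2834.1 m/s.
Δv = v_e · ln(m₀/m_f) = 2834.1 × ln(17.75) = 2834.1 × 2.8765 ≈ 8152.3 m/s.

Δv ≈ 8150 m/s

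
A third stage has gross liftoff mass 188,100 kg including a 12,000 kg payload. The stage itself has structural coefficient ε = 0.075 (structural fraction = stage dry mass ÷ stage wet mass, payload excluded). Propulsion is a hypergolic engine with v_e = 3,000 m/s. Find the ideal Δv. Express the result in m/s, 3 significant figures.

Δv ≈ 6030 m/s

Stage wet mass = m₀ − payload = 188,100 − 12,000 = 176,100 kg.
Stage dry mass = ε × stage wet mass = 0.075 × 176,100 = 13,207.5 kg.
Burnout mass m_f = stage dry + payload = 13,207.5 + 12,000 = 25,207.5 kg.
Δv = v_e · ln(188,100/25,207.5) = 3000.0 × ln(7.462) = 3000.0 × 2.0098 ≈ 6029 m/s.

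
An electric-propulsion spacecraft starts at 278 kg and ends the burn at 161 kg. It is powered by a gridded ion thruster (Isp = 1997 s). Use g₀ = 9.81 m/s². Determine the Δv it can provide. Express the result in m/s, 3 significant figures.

v_e = Isp · g₀ = 1997 × 9.81 = 19590.6 m/s.
Δv = v_e · ln(m₀/m_f) = 19590.6 × ln(1.727) = 19590.6 × 0.5462 ≈ 10700.7 m/s.

Δv ≈ 10700 m/s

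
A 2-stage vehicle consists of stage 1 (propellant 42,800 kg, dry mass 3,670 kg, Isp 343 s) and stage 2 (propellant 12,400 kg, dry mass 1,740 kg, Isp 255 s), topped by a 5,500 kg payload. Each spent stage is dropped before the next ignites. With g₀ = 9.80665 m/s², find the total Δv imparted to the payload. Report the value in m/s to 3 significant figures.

Ignition mass of stage 1 = 42,800+3,670 + 12,400+1,740 + 5,500 = 66,110 kg.
Stage 1: m₀ = 66,110 kg, m_f = 66,110 − 42,800 = 23,310 kg; Δv = 343×9.80665×ln(2.836) = 3363.7×1.0424 ≈ 3506 m/s.
Stage 2: m₀ = 19,640 kg, m_f = 19,640 − 12,400 = 7,240 kg; Δv = 255×9.80665×ln(2.713) = 2500.7×0.9979 ≈ 2496 m/s.
Total Δv = 3506 + 2496 = 6002 m/s.

Δv ≈ 6000 m/s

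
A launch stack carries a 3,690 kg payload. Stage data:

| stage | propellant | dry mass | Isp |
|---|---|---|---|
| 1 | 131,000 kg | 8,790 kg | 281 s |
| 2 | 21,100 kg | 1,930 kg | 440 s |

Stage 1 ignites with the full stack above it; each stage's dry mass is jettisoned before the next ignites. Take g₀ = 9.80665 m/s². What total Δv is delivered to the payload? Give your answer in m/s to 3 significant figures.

Ignition mass of stage 1 = 131,000+8,790 + 21,100+1,930 + 3,690 = 166,510 kg.
Stage 1: m₀ = 166,510 kg, m_f = 166,510 − 131,000 = 35,510 kg; Δv = 281×9.80665×ln(4.689) = 2755.7×1.5452 ≈ 4258 m/s.
Stage 2: m₀ = 26,720 kg, m_f = 26,720 − 21,100 = 5,620 kg; Δv = 440×9.80665×ln(4.754) = 4314.9×1.5591 ≈ 6727 m/s.
Total Δv = 4258 + 6727 = 10985 m/s.

Δv ≈ 11000 m/s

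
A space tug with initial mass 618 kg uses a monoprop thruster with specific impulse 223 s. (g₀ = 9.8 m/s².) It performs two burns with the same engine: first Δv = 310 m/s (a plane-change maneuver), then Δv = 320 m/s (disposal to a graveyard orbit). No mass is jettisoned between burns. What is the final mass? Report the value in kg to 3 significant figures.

v_e = Isp · g₀ = 223 × 9.8 = 2185.4 m/s.
After the first burn: m = 618 × exp(−310/2185.4) = 618 × 0.86775 = 536.27 kg.
After the second burn: m = 536.27 × exp(−320/2185.4) = 536.27 × 0.86379 = 463.225 kg.

final mass ≈ 463 kg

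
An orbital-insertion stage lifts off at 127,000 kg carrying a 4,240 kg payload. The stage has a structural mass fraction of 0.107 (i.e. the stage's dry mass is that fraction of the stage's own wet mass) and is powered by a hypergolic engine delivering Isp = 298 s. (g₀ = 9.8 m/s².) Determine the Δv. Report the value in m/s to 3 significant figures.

Δv ≈ 5810 m/s

Stage wet mass = m₀ − payload = 127,000 − 4,240 = 122,760 kg.
Stage dry mass = ε × stage wet mass = 0.107 × 122,760 = 13,135.3 kg.
Burnout mass m_f = stage dry + payload = 13,135.3 + 4,240 = 17,375.3 kg.
v_e = Isp · g₀ = 298 × 9.8 = 2920.4 m/s.
Δv = v_e · ln(127,000/17,375.3) = 2920.4 × ln(7.309) = 2920.4 × 1.9891 ≈ 5809 m/s.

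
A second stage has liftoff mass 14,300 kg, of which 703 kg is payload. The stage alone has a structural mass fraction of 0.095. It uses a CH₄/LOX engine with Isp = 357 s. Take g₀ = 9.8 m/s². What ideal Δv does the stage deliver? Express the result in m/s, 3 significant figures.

Δv ≈ 6890 m/s

Stage wet mass = m₀ − payload = 14,300 − 703 = 13,597 kg.
Stage dry mass = ε × stage wet mass = 0.095 × 13,597 = 1,291.72 kg.
Burnout mass m_f = stage dry + payload = 1,291.72 + 703 = 1,994.72 kg.
v_e = Isp · g₀ = 357 × 9.8 = 3498.6 m/s.
Rocket equation: Δv = v_e · ln(14,300/1,994.72) = 3498.6 × ln(7.169) = 3498.6 × 1.9698 ≈ 6891 m/s.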